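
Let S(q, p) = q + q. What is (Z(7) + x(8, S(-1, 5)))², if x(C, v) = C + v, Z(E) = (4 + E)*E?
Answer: 6889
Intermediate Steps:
S(q, p) = 2*q
Z(E) = E*(4 + E)
(Z(7) + x(8, S(-1, 5)))² = (7*(4 + 7) + (8 + 2*(-1)))² = (7*11 + (8 - 2))² = (77 + 6)² = 83² = 6889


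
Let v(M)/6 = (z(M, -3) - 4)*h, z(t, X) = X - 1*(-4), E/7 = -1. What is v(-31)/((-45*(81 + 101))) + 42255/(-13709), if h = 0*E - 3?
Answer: -19267152/6237595 ≈ -3.0889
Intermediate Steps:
E = -7 (E = 7*(-1) = -7)
h = -3 (h = 0*(-7) - 3 = 0 - 3 = -3)
z(t, X) = 4 + X (z(t, X) = X + 4 = 4 + X)
v(M) = 54 (v(M) = 6*(((4 - 3) - 4)*(-3)) = 6*((1 - 4)*(-3)) = 6*(-3*(-3)) = 6*9 = 54)
v(-31)/((-45*(81 + 101))) + 42255/(-13709) = 54/((-45*(81 + 101))) + 42255/(-13709) = 54/((-45*182)) + 42255*(-1/13709) = 54/(-8190) - 42255/13709 = 54*(-1/8190) - 42255/13709 = -3/455 - 42255/13709 = -19267152/6237595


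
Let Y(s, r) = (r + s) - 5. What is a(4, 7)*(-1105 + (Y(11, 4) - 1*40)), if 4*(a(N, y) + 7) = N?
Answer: 6810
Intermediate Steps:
a(N, y) = -7 + N/4
Y(s, r) = -5 + r + s
a(4, 7)*(-1105 + (Y(11, 4) - 1*40)) = (-7 + (1/4)*4)*(-1105 + ((-5 + 4 + 11) - 1*40)) = (-7 + 1)*(-1105 + (10 - 40)) = -6*(-1105 - 30) = -6*(-1135) = 6810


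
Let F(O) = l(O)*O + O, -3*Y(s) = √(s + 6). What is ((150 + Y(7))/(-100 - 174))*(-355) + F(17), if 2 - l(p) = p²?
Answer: -639469/137 - 355*√13/822 ≈ -4669.2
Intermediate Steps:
Y(s) = -√(6 + s)/3 (Y(s) = -√(s + 6)/3 = -√(6 + s)/3)
l(p) = 2 - p²
F(O) = O + O*(2 - O²) (F(O) = (2 - O²)*O + O = O*(2 - O²) + O = O + O*(2 - O²))
((150 + Y(7))/(-100 - 174))*(-355) + F(17) = ((150 - √(6 + 7)/3)/(-100 - 174))*(-355) + 17*(3 - 1*17²) = ((150 - √13/3)/(-274))*(-355) + 17*(3 - 1*289) = ((150 - √13/3)*(-1/274))*(-355) + 17*(3 - 289) = (-75/137 + √13/822)*(-355) + 17*(-286) = (26625/137 - 355*√13/822) - 4862 = -639469/137 - 355*√13/822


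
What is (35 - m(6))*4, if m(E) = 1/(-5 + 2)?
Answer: 424/3 ≈ 141.33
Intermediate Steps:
m(E) = -1/3 (m(E) = 1/(-3) = -1/3)
(35 - m(6))*4 = (35 - 1*(-1/3))*4 = (35 + 1/3)*4 = (106/3)*4 = 424/3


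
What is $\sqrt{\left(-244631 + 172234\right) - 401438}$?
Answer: $i \sqrt{473835} \approx 688.36 i$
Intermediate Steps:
$\sqrt{\left(-244631 + 172234\right) - 401438} = \sqrt{-72397 - 401438} = \sqrt{-473835} = i \sqrt{473835}$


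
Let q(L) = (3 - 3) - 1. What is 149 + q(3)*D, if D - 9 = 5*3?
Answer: 125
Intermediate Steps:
q(L) = -1 (q(L) = 0 - 1 = -1)
D = 24 (D = 9 + 5*3 = 9 + 15 = 24)
149 + q(3)*D = 149 - 1*24 = 149 - 24 = 125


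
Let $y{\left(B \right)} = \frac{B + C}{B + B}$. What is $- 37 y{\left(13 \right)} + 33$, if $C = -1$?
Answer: $\frac{207}{13} \approx 15.923$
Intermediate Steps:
$y{\left(B \right)} = \frac{-1 + B}{2 B}$ ($y{\left(B \right)} = \frac{B - 1}{B + B} = \frac{-1 + B}{2 B}$)
$- 37 y{\left(13 \right)} + 33 = - 37 \frac{-1 + 13}{2 \cdot 13} + 33 = - 37 \cdot \frac{1}{2} \cdot \frac{1}{13} \cdot 12 + 33 = \left(-37\right) \frac{6}{13} + 33 = - \frac{222}{13} + 33 = \frac{207}{13}$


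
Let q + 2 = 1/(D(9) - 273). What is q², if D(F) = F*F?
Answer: 148225/36864 ≈ 4.0209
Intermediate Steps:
D(F) = F²
q = -385/192 (q = -2 + 1/(9² - 273) = -2 + 1/(81 - 273) = -2 + 1/(-192) = -2 - 1/192 = -385/192 ≈ -2.0052)
q² = (-385/192)² = 148225/36864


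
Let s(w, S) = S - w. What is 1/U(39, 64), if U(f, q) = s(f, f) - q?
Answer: -1/64 ≈ -0.015625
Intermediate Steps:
U(f, q) = -q (U(f, q) = (f - f) - q = 0 - q = -q)
1/U(39, 64) = 1/(-1*64) = 1/(-64) = -1/64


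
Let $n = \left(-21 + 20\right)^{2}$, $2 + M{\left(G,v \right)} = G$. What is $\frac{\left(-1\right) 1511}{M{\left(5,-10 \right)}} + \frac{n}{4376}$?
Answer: $- \frac{6612133}{13128} \approx -503.67$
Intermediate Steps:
$M{\left(G,v \right)} = -2 + G$
$n = 1$ ($n = \left(-1\right)^{2} = 1$)
$\frac{\left(-1\right) 1511}{M{\left(5,-10 \right)}} + \frac{n}{4376} = \frac{\left(-1\right) 1511}{-2 + 5} + 1 \cdot \frac{1}{4376} = - \frac{1511}{3} + 1 \cdot \frac{1}{4376} = \left(-1511\right) \frac{1}{3} + \frac{1}{4376} = - \frac{1511}{3} + \frac{1}{4376} = - \frac{6612133}{13128}$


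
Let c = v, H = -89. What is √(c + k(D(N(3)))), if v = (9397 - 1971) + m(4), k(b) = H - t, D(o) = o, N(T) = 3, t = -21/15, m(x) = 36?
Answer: 2*√46090/5 ≈ 85.874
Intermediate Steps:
t = -7/5 (t = -21*1/15 = -7/5 ≈ -1.4000)
k(b) = -438/5 (k(b) = -89 - 1*(-7/5) = -89 + 7/5 = -438/5)
v = 7462 (v = (9397 - 1971) + 36 = 7426 + 36 = 7462)
c = 7462
√(c + k(D(N(3)))) = √(7462 - 438/5) = √(36872/5) = 2*√46090/5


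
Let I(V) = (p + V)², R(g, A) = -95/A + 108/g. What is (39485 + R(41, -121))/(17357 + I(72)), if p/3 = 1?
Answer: 97951024/57006851 ≈ 1.7182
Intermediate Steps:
p = 3 (p = 3*1 = 3)
I(V) = (3 + V)²
(39485 + R(41, -121))/(17357 + I(72)) = (39485 + (-95/(-121) + 108/41))/(17357 + (3 + 72)²) = (39485 + (-95*(-1/121) + 108*(1/41)))/(17357 + 75²) = (39485 + (95/121 + 108/41))/(17357 + 5625) = (39485 + 16963/4961)/22982 = (195902048/4961)*(1/22982) = 97951024/57006851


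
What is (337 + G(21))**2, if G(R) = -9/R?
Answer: 5550736/49 ≈ 1.1328e+5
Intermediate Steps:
(337 + G(21))**2 = (337 - 9/21)**2 = (337 - 9*1/21)**2 = (337 - 3/7)**2 = (2356/7)**2 = 5550736/49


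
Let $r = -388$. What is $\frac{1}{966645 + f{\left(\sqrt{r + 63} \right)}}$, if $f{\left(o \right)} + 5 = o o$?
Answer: $\frac{1}{966315} \approx 1.0349 \cdot 10^{-6}$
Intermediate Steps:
$f{\left(o \right)} = -5 + o^{2}$ ($f{\left(o \right)} = -5 + o o = -5 + o^{2}$)
$\frac{1}{966645 + f{\left(\sqrt{r + 63} \right)}} = \frac{1}{966645 + \left(-5 + \left(\sqrt{-388 + 63}\right)^{2}\right)} = \frac{1}{966645 + \left(-5 + \left(\sqrt{-325}\right)^{2}\right)} = \frac{1}{966645 + \left(-5 + \left(5 i \sqrt{13}\right)^{2}\right)} = \frac{1}{966645 - 330} = \frac{1}{966315}$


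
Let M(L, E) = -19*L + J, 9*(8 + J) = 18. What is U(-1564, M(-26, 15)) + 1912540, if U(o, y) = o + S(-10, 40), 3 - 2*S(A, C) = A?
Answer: 3821965/2 ≈ 1.9110e+6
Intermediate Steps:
J = -6 (J = -8 + (1/9)*18 = -8 + 2 = -6)
S(A, C) = 3/2 - A/2
M(L, E) = -6 - 19*L (M(L, E) = -19*L - 6 = -6 - 19*L)
U(o, y) = 13/2 + o (U(o, y) = o + (3/2 - 1/2*(-10)) = o + (3/2 + 5) = o + 13/2 = 13/2 + o)
U(-1564, M(-26, 15)) + 1912540 = (13/2 - 1564) + 1912540 = -3115/2 + 1912540 = 3821965/2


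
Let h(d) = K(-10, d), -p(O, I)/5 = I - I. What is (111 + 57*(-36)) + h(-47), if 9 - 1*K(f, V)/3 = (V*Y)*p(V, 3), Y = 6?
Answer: -1914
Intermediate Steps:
p(O, I) = 0 (p(O, I) = -5*(I - I) = -5*0 = 0)
K(f, V) = 27 (K(f, V) = 27 - 3*V*6*0 = 27 - 3*6*V*0 = 27 - 3*0 = 27 + 0 = 27)
h(d) = 27
(111 + 57*(-36)) + h(-47) = (111 + 57*(-36)) + 27 = (111 - 2052) + 27 = -1941 + 27 = -1914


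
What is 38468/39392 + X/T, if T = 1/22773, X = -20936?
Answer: -4695285390127/9848 ≈ -4.7678e+8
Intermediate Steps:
T = 1/22773 ≈ 4.3912e-5
38468/39392 + X/T = 38468/39392 - 20936/1/22773 = 38468*(1/39392) - 20936*22773 = 9617/9848 - 476775528 = -4695285390127/9848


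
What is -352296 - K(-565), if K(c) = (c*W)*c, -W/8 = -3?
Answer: -8013696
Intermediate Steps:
W = 24 (W = -8*(-3) = 24)
K(c) = 24*c**2 (K(c) = (c*24)*c = (24*c)*c = 24*c**2)
-352296 - K(-565) = -352296 - 24*(-565)**2 = -352296 - 24*319225 = -352296 - 1*7661400 = -352296 - 7661400 = -8013696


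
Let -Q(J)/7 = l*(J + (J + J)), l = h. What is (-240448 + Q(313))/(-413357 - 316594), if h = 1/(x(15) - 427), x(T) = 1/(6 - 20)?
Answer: 479182190/1454792343 ≈ 0.32938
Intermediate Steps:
x(T) = -1/14 (x(T) = 1/(-14) = -1/14)
h = -14/5979 (h = 1/(-1/14 - 427) = 1/(-5979/14) = -14/5979 ≈ -0.0023415)
l = -14/5979 ≈ -0.0023415
Q(J) = 98*J/1993 (Q(J) = -(-98)*(J + (J + J))/5979 = -(-98)*(J + 2*J)/5979 = -(-98)*3*J/5979 = -(-98)*J/1993 = 98*J/1993)
(-240448 + Q(313))/(-413357 - 316594) = (-240448 + (98/1993)*313)/(-413357 - 316594) = (-240448 + 30674/1993)/(-729951) = -479182190/1993*(-1/729951) = 479182190/1454792343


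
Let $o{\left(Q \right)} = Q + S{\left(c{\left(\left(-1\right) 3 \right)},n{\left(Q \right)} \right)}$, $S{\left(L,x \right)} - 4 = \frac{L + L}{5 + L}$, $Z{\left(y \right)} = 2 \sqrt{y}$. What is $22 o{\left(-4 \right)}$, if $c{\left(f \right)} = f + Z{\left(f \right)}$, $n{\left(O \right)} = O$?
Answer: $\frac{22 \left(2 \sqrt{3} + 3 i\right)}{\sqrt{3} - i} \approx 16.5 + 47.631 i$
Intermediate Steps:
$c{\left(f \right)} = f + 2 \sqrt{f}$
$S{\left(L,x \right)} = 4 + \frac{2 L}{5 + L}$ ($S{\left(L,x \right)} = 4 + \frac{L + L}{5 + L} = 4 + \frac{2 L}{5 + L}$)
$o{\left(Q \right)} = Q + \frac{2 \left(1 + 6 i \sqrt{3}\right)}{2 + 2 i \sqrt{3}}$ ($o{\left(Q \right)} = Q + \frac{2 \left(10 + 3 \left(\left(-1\right) 3 + 2 \sqrt{\left(-1\right) 3}\right)\right)}{5 + \left(\left(-1\right) 3 + 2 \sqrt{\left(-1\right) 3}\right)} = Q + \frac{2 \left(10 + 3 \left(-3 + 2 \sqrt{-3}\right)\right)}{5 - \left(3 - 2 \sqrt{-3}\right)} = Q + \frac{2 \left(10 + 3 \left(-3 + 2 i \sqrt{3}\right)\right)}{5 - \left(3 - 2 i \sqrt{3}\right)} = Q + \frac{2 \left(10 - \left(9 - 6 i \sqrt{3}\right)\right)}{2 + 2 i \sqrt{3}} = Q + \frac{2 \left(1 + 6 i \sqrt{3}\right)}{2 + 2 i \sqrt{3}}$)
$22 o{\left(-4 \right)} = 22 \frac{- i + 6 \sqrt{3} - 4 \sqrt{3} - i \left(-4\right)}{\sqrt{3} - i} = 22 \frac{- i + 6 \sqrt{3} - 4 \sqrt{3} + 4 i}{\sqrt{3} - i} = 22 \frac{2 \sqrt{3} + 3 i}{\sqrt{3} - i} = \frac{22 \left(2 \sqrt{3} + 3 i\right)}{\sqrt{3} - i}$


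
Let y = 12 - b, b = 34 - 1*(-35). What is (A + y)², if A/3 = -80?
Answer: 88209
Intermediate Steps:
A = -240 (A = 3*(-80) = -240)
b = 69 (b = 34 + 35 = 69)
y = -57 (y = 12 - 1*69 = 12 - 69 = -57)
(A + y)² = (-240 - 57)² = (-297)² = 88209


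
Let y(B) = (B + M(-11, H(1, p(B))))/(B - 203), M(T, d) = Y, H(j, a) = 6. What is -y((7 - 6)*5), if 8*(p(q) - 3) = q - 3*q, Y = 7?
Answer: 2/33 ≈ 0.060606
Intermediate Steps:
p(q) = 3 - q/4 (p(q) = 3 + (q - 3*q)/8 = 3 + (-2*q)/8 = 3 - q/4)
M(T, d) = 7
y(B) = (7 + B)/(-203 + B) (y(B) = (B + 7)/(B - 203) = (7 + B)/(-203 + B))
-y((7 - 6)*5) = -(7 + (7 - 6)*5)/(-203 + (7 - 6)*5) = -(7 + 1*5)/(-203 + 1*5) = -(7 + 5)/(-203 + 5) = -12/(-198) = -(-1)*12/198 = -1*(-2/33) = 2/33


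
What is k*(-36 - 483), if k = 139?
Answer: -72141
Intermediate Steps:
k*(-36 - 483) = 139*(-36 - 483) = 139*(-519) = -72141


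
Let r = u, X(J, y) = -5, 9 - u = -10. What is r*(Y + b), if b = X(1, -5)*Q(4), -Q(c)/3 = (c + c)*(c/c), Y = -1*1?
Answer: 2261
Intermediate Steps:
u = 19 (u = 9 - 1*(-10) = 9 + 10 = 19)
r = 19
Y = -1
Q(c) = -6*c (Q(c) = -3*(c + c)*c/c = -3*2*c = -6*c)
b = 120 (b = -(-30)*4 = -5*(-24) = 120)
r*(Y + b) = 19*(-1 + 120) = 19*119 = 2261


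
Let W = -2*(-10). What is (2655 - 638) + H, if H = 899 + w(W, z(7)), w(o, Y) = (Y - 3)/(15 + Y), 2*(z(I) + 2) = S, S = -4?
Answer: 32069/11 ≈ 2915.4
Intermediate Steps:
z(I) = -4 (z(I) = -2 + (1/2)*(-4) = -2 - 2 = -4)
W = 20
w(o, Y) = (-3 + Y)/(15 + Y)
H = 9882/11 (H = 899 + (-3 - 4)/(15 - 4) = 899 - 7/11 = 9882/11 ≈ 898.36)
(2655 - 638) + H = (2655 - 638) + 9882/11 = 2017 + 9882/11 = 32069/11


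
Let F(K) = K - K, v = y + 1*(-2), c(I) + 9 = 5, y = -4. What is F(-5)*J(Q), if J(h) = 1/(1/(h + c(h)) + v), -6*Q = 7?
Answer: 0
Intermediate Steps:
Q = -7/6 (Q = -⅙*7 = -7/6 ≈ -1.1667)
c(I) = -4 (c(I) = -9 + 5 = -4)
v = -6 (v = -4 + 1*(-2) = -4 - 2 = -6)
F(K) = 0
J(h) = 1/(-6 + 1/(-4 + h)) (J(h) = 1/(1/(h - 4) - 6) = 1/(1/(-4 + h) - 6) = 1/(-6 + 1/(-4 + h)))
F(-5)*J(Q) = 0*((4 - 1*(-7/6))/(-25 + 6*(-7/6))) = 0*((4 + 7/6)/(-25 - 7)) = 0*((31/6)/(-32)) = 0*(-1/32*31/6) = 0*(-31/192) = 0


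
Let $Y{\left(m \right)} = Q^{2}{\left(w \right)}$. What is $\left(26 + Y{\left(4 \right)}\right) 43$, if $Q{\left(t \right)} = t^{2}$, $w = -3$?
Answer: $4601$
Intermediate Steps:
$Y{\left(m \right)} = 81$ ($Y{\left(m \right)} = \left(\left(-3\right)^{2}\right)^{2} = 9^{2} = 81$)
$\left(26 + Y{\left(4 \right)}\right) 43 = \left(26 + 81\right) 43 = 107 \cdot 43 = 4601$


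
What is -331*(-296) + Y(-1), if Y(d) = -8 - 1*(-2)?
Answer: 97970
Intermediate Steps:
Y(d) = -6 (Y(d) = -8 + 2 = -6)
-331*(-296) + Y(-1) = -331*(-296) - 6 = 97976 - 6 = 97970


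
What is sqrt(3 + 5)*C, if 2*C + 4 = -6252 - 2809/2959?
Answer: -18514313*sqrt(2)/2959 ≈ -8848.7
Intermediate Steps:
C = -18514313/5918 (C = -2 + (-6252 - 2809/2959)/2 = -2 + (1/2)*(-18502477/2959) = -2 - 18502477/5918 = -18514313/5918 ≈ -3128.5)
sqrt(3 + 5)*C = sqrt(3 + 5)*(-18514313/5918) = sqrt(8)*(-18514313/5918) = (2*sqrt(2))*(-18514313/5918) = -18514313*sqrt(2)/2959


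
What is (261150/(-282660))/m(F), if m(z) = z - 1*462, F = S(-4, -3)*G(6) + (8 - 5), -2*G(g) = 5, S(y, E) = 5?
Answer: 8705/4442473 ≈ 0.0019595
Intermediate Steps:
G(g) = -5/2 (G(g) = -½*5 = -5/2)
F = -19/2 (F = 5*(-5/2) + (8 - 5) = -25/2 + 3 = -19/2 ≈ -9.5000)
m(z) = -462 + z (m(z) = z - 462 = -462 + z)
(261150/(-282660))/m(F) = (261150/(-282660))/(-462 - 19/2) = (261150*(-1/282660))/(-943/2) = -8705/9422*(-2/943) = 8705/4442473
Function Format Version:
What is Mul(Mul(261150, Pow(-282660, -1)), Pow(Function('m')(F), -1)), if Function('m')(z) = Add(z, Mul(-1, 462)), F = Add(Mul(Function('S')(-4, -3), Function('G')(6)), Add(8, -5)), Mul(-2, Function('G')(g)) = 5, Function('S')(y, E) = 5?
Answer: Rational(8705, 4442473) ≈ 0.0019595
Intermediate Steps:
Function('G')(g) = Rational(-5, 2) (Function('G')(g) = Mul(Rational(-1, 2), 5) = Rational(-5, 2))
F = Rational(-19, 2) (F = Add(Mul(5, Rational(-5, 2)), Add(8, -5)) = Add(Rational(-25, 2), 3) = Rational(-19, 2) ≈ -9.5000)
Function('m')(z) = Add(-462, z) (Function('m')(z) = Add(z, -462) = Add(-462, z))
Mul(Mul(261150, Pow(-282660, -1)), Pow(Function('m')(F), -1)) = Mul(Mul(261150, Pow(-282660, -1)), Pow(Add(-462, Rational(-19, 2)), -1)) = Mul(Mul(261150, Rational(-1, 282660)), Pow(Rational(-943, 2), -1)) = Mul(Rational(-8705, 9422), Rational(-2, 943)) = Rational(8705, 4442473)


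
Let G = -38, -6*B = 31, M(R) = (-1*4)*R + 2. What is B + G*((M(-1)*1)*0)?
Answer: -31/6 ≈ -5.1667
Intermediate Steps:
M(R) = 2 - 4*R (M(R) = -4*R + 2 = 2 - 4*R)
B = -31/6 (B = -1/6*31 = -31/6 ≈ -5.1667)
B + G*((M(-1)*1)*0) = -31/6 - 38*(2 - 4*(-1))*1*0 = -31/6 - 38*(2 + 4)*1*0 = -31/6 - 38*6*1*0 = -31/6 - 228*0 = -31/6 - 38*0 = -31/6 + 0 = -31/6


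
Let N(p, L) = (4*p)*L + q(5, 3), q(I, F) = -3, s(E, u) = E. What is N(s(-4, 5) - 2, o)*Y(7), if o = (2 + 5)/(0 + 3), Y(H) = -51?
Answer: 3009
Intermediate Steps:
o = 7/3 ≈ 2.3333
N(p, L) = -3 + 4*L*p (N(p, L) = (4*p)*L - 3 = 4*L*p - 3 = -3 + 4*L*p)
N(s(-4, 5) - 2, o)*Y(7) = (-3 + 4*(7/3)*(-4 - 2))*(-51) = (-3 + 4*(7/3)*(-6))*(-51) = (-3 - 56)*(-51) = -59*(-51) = 3009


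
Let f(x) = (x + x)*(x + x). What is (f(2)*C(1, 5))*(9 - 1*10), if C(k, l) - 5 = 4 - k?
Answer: -128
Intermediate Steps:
C(k, l) = 9 - k (C(k, l) = 5 + (4 - k) = 9 - k)
f(x) = 4*x² (f(x) = (2*x)*(2*x) = 4*x²)
(f(2)*C(1, 5))*(9 - 1*10) = ((4*2²)*(9 - 1*1))*(9 - 1*10) = ((4*4)*(9 - 1))*(9 - 10) = (16*8)*(-1) = 128*(-1) = -128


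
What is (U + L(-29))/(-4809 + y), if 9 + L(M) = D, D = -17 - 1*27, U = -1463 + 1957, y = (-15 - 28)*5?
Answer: -441/5024 ≈ -0.087779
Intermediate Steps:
y = -215 (y = -43*5 = -215)
U = 494
D = -44 (D = -17 - 27 = -44)
L(M) = -53 (L(M) = -9 - 44 = -53)
(U + L(-29))/(-4809 + y) = (494 - 53)/(-4809 - 215) = 441/(-5024) = 441*(-1/5024) = -441/5024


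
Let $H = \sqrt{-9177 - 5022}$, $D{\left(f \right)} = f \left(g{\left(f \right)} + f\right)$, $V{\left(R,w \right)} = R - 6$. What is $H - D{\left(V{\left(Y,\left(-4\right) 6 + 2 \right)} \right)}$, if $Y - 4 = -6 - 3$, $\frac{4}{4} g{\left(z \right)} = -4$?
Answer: $-165 + i \sqrt{14199} \approx -165.0 + 119.16 i$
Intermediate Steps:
$g{\left(z \right)} = -4$
$Y = -5$ ($Y = 4 - 9 = -5$)
$V{\left(R,w \right)} = -6 + R$
$D{\left(f \right)} = f \left(-4 + f\right)$
$H = i \sqrt{14199}$ ($H = \sqrt{-14199} = i \sqrt{14199} \approx 119.16 i$)
$H - D{\left(V{\left(Y,\left(-4\right) 6 + 2 \right)} \right)} = i \sqrt{14199} - \left(-6 - 5\right) \left(-4 - 11\right) = i \sqrt{14199} - - 11 \left(-4 - 11\right) = i \sqrt{14199} - \left(-11\right) \left(-15\right) = i \sqrt{14199} - 165 = -165 + i \sqrt{14199}$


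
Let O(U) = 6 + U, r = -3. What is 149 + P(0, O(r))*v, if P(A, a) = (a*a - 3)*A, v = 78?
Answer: 149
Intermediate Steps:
P(A, a) = A*(-3 + a²) (P(A, a) = (a² - 3)*A = (-3 + a²)*A = A*(-3 + a²))
149 + P(0, O(r))*v = 149 + (0*(-3 + (6 - 3)²))*78 = 149 + (0*(-3 + 3²))*78 = 149 + (0*(-3 + 9))*78 = 149 + (0*6)*78 = 149 + 0*78 = 149 + 0 = 149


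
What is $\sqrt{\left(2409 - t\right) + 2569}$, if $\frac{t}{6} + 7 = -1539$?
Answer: $\sqrt{14254} \approx 119.39$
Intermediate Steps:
$t = -9276$ ($t = -42 + 6 \left(-1539\right) = -42 - 9234 = -9276$)
$\sqrt{\left(2409 - t\right) + 2569} = \sqrt{\left(2409 - -9276\right) + 2569} = \sqrt{\left(2409 + 9276\right) + 2569} = \sqrt{11685 + 2569} = \sqrt{14254}$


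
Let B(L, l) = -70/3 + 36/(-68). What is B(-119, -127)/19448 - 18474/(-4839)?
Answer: 6105836963/1599850824 ≈ 3.8165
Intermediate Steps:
B(L, l) = -1217/51 (B(L, l) = -70*⅓ + 36*(-1/68) = -70/3 - 9/17 = -1217/51)
B(-119, -127)/19448 - 18474/(-4839) = -1217/51/19448 - 18474/(-4839) = -1217/51*1/19448 - 18474*(-1/4839) = -1217/991848 + 6158/1613 = 6105836963/1599850824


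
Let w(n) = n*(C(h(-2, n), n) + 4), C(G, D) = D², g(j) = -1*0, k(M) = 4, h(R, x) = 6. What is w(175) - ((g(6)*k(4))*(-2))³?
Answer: 5360075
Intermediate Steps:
g(j) = 0
w(n) = n*(4 + n²) (w(n) = n*(n² + 4) = n*(4 + n²))
w(175) - ((g(6)*k(4))*(-2))³ = 175*(4 + 175²) - ((0*4)*(-2))³ = 175*(4 + 30625) - (0*(-2))³ = 175*30629 - 1*0³ = 5360075 - 1*0 = 5360075 + 0 = 5360075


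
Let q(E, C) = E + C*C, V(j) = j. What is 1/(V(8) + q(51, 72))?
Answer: 1/5243 ≈ 0.00019073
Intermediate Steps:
q(E, C) = E + C²
1/(V(8) + q(51, 72)) = 1/(8 + (51 + 72²)) = 1/(8 + (51 + 5184)) = 1/(8 + 5235) = 1/5243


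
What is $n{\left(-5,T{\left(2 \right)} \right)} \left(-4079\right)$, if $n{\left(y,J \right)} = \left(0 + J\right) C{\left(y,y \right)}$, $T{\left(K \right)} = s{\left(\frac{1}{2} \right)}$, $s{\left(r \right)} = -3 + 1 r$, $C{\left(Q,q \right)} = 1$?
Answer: $\frac{20395}{2} \approx 10198.0$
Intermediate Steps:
$s{\left(r \right)} = -3 + r$
$T{\left(K \right)} = - \frac{5}{2}$ ($T{\left(K \right)} = -3 + \frac{1}{2} = - \frac{5}{2}$)
$n{\left(y,J \right)} = J$ ($n{\left(y,J \right)} = \left(0 + J\right) 1 = J 1 = J$)
$n{\left(-5,T{\left(2 \right)} \right)} \left(-4079\right) = \left(- \frac{5}{2}\right) \left(-4079\right) = \frac{20395}{2}$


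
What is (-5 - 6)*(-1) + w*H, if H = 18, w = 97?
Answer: 1757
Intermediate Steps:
(-5 - 6)*(-1) + w*H = (-5 - 6)*(-1) + 97*18 = -11*(-1) + 1746 = 11 + 1746 = 1757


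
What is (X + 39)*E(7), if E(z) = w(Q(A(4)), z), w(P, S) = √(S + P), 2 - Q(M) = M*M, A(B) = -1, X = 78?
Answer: 234*√2 ≈ 330.93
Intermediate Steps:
Q(M) = 2 - M² (Q(M) = 2 - M*M = 2 - M²)
w(P, S) = √(P + S)
E(z) = √(1 + z) (E(z) = √((2 - 1*(-1)²) + z) = √((2 - 1*1) + z) = √((2 - 1) + z) = √(1 + z))
(X + 39)*E(7) = (78 + 39)*√(1 + 7) = 117*√8 = 117*(2*√2) = 234*√2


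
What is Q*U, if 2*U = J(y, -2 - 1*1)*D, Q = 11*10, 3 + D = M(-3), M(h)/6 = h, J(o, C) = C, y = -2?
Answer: 3465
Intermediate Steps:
M(h) = 6*h
D = -21 (D = -3 + 6*(-3) = -3 - 18 = -21)
Q = 110
U = 63/2 (U = ((-2 - 1*1)*(-21))/2 = ((-2 - 1)*(-21))/2 = (-3*(-21))/2 = (½)*63 = 63/2 ≈ 31.500)
Q*U = 110*(63/2) = 3465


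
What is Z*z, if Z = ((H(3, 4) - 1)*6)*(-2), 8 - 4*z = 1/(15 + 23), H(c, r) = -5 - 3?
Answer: 8181/38 ≈ 215.29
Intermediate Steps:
H(c, r) = -8
z = 303/152 (z = 2 - 1/(4*(15 + 23)) = 2 - 1/4/38 = 2 - 1/4*1/38 = 2 - 1/152 = 303/152 ≈ 1.9934)
Z = 108 (Z = ((-8 - 1)*6)*(-2) = -9*6*(-2) = -54*(-2) = 108)
Z*z = 108*(303/152) = 8181/38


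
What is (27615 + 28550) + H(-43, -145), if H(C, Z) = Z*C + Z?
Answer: 62255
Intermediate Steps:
H(C, Z) = Z + C*Z (H(C, Z) = C*Z + Z = Z + C*Z)
(27615 + 28550) + H(-43, -145) = (27615 + 28550) - 145*(1 - 43) = 56165 - 145*(-42) = 56165 + 6090 = 62255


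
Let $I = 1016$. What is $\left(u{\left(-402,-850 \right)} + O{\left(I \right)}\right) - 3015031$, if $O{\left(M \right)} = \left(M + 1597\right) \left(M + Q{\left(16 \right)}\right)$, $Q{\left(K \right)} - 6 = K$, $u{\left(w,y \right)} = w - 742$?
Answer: $-303881$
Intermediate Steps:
$u{\left(w,y \right)} = -742 + w$
$Q{\left(K \right)} = 6 + K$
$O{\left(M \right)} = \left(22 + M\right) \left(1597 + M\right)$ ($O{\left(M \right)} = \left(M + 1597\right) \left(M + \left(6 + 16\right)\right) = \left(1597 + M\right) \left(M + 22\right) = \left(1597 + M\right) \left(22 + M\right) = \left(22 + M\right) \left(1597 + M\right)$)
$\left(u{\left(-402,-850 \right)} + O{\left(I \right)}\right) - 3015031 = \left(\left(-742 - 402\right) + \left(35134 + 1016^{2} + 1619 \cdot 1016\right)\right) - 3015031 = \left(-1144 + \left(35134 + 1032256 + 1644904\right)\right) - 3015031 = \left(-1144 + 2712294\right) - 3015031 = 2711150 - 3015031 = -303881$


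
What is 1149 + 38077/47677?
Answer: 54818950/47677 ≈ 1149.8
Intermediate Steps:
1149 + 38077/47677 = 54818950/47677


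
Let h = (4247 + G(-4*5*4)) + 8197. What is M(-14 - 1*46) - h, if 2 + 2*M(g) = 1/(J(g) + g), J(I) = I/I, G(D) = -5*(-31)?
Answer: -1486801/118 ≈ -12600.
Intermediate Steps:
G(D) = 155
J(I) = 1
M(g) = -1 + 1/(2*(1 + g))
h = 12599 (h = (4247 + 155) + 8197 = 4402 + 8197 = 12599)
M(-14 - 1*46) - h = (-1/2 - (-14 - 1*46))/(1 + (-14 - 1*46)) - 1*12599 = (-1/2 - (-14 - 46))/(1 + (-14 - 46)) - 12599 = (-1/2 - 1*(-60))/(1 - 60) - 12599 = (-1/2 + 60)/(-59) - 12599 = -1/59*119/2 - 12599 = -119/118 - 12599 = -1486801/118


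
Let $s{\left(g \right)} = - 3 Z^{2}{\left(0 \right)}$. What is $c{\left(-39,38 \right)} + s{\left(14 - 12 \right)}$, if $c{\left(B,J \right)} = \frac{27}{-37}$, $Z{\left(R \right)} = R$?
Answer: $- \frac{27}{37} \approx -0.72973$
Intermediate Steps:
$c{\left(B,J \right)} = - \frac{27}{37}$ ($c{\left(B,J \right)} = 27 \left(- \frac{1}{37}\right) = - \frac{27}{37}$)
$s{\left(g \right)} = 0$ ($s{\left(g \right)} = - 3 \cdot 0^{2} = \left(-3\right) 0 = 0$)
$c{\left(-39,38 \right)} + s{\left(14 - 12 \right)} = - \frac{27}{37} + 0 = - \frac{27}{37}$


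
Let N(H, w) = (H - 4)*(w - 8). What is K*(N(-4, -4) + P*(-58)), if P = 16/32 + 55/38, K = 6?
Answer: -1932/19 ≈ -101.68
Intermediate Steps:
N(H, w) = (-8 + w)*(-4 + H) (N(H, w) = (-4 + H)*(-8 + w) = (-8 + w)*(-4 + H))
P = 37/19 (P = 16*(1/32) + 55*(1/38) = ½ + 55/38 = 37/19 ≈ 1.9474)
K*(N(-4, -4) + P*(-58)) = 6*((32 - 8*(-4) - 4*(-4) - 4*(-4)) + (37/19)*(-58)) = 6*((32 + 32 + 16 + 16) - 2146/19) = 6*(96 - 2146/19) = 6*(-322/19) = -1932/19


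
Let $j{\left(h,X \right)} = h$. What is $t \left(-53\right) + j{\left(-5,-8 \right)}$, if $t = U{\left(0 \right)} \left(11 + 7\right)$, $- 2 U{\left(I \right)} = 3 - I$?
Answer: $1426$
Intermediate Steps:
$U{\left(I \right)} = - \frac{3}{2} + \frac{I}{2}$ ($U{\left(I \right)} = - \frac{3 - I}{2} = - \frac{3}{2} + \frac{I}{2}$)
$t = -27$ ($t = \left(- \frac{3}{2} + \frac{1}{2} \cdot 0\right) \left(11 + 7\right) = \left(- \frac{3}{2} + 0\right) 18 = \left(- \frac{3}{2}\right) 18 = -27$)
$t \left(-53\right) + j{\left(-5,-8 \right)} = \left(-27\right) \left(-53\right) - 5 = 1431 - 5 = 1426$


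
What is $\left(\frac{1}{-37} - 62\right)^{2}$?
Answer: $\frac{5267025}{1369} \approx 3847.4$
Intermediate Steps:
$\left(\frac{1}{-37} - 62\right)^{2} = \left(- \frac{1}{37} - 62\right)^{2} = \left(- \frac{2295}{37}\right)^{2} = \frac{5267025}{1369}$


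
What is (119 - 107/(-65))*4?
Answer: 31368/65 ≈ 482.58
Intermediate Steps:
(119 - 107/(-65))*4 = (119 - 107*(-1/65))*4 = (119 + 107/65)*4 = (7842/65)*4 = 31368/65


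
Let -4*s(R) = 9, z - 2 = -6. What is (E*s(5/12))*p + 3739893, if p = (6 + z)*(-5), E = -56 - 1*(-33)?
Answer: 7478751/2 ≈ 3.7394e+6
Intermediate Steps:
z = -4 (z = 2 - 6 = -4)
s(R) = -9/4 (s(R) = -¼*9 = -9/4)
E = -23 (E = -56 + 33 = -23)
p = -10 (p = (6 - 4)*(-5) = 2*(-5) = -10)
(E*s(5/12))*p + 3739893 = -23*(-9/4)*(-10) + 3739893 = (207/4)*(-10) + 3739893 = -1035/2 + 3739893 = 7478751/2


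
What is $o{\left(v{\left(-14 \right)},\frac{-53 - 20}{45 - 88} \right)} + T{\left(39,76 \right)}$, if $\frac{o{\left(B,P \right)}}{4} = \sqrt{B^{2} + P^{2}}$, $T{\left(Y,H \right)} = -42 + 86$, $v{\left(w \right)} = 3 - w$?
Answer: $44 + \frac{4 \sqrt{539690}}{43} \approx 112.34$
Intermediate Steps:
$T{\left(Y,H \right)} = 44$
$o{\left(B,P \right)} = 4 \sqrt{B^{2} + P^{2}}$
$o{\left(v{\left(-14 \right)},\frac{-53 - 20}{45 - 88} \right)} + T{\left(39,76 \right)} = 4 \sqrt{\left(3 - -14\right)^{2} + \left(\frac{-53 - 20}{45 - 88}\right)^{2}} + 44 = 4 \sqrt{\left(3 + 14\right)^{2} + \left(- \frac{73}{-43}\right)^{2}} + 44 = 4 \sqrt{17^{2} + \left(\left(-73\right) \left(- \frac{1}{43}\right)\right)^{2}} + 44 = 4 \sqrt{289 + \left(\frac{73}{43}\right)^{2}} + 44 = 4 \sqrt{289 + \frac{5329}{1849}} + 44 = 4 \sqrt{\frac{539690}{1849}} + 44 = 4 \frac{\sqrt{539690}}{43} + 44 = \frac{4 \sqrt{539690}}{43} + 44 = 44 + \frac{4 \sqrt{539690}}{43}$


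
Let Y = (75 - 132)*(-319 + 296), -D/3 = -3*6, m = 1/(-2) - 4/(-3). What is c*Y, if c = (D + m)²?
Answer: 47301317/12 ≈ 3.9418e+6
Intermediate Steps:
m = ⅚ (m = 1*(-½) - 4*(-⅓) = -½ + 4/3 = ⅚ ≈ 0.83333)
D = 54 (D = -(-9)*6 = -3*(-18) = 54)
Y = 1311 (Y = -57*(-23) = 1311)
c = 108241/36 (c = (54 + ⅚)² = (329/6)² = 108241/36 ≈ 3006.7)
c*Y = (108241/36)*1311 = 47301317/12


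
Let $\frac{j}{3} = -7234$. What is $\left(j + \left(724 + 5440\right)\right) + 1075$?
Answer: $-14463$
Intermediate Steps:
$j = -21702$ ($j = 3 \left(-7234\right) = -21702$)
$\left(j + \left(724 + 5440\right)\right) + 1075 = \left(-21702 + \left(724 + 5440\right)\right) + 1075 = \left(-21702 + 6164\right) + 1075 = -15538 + 1075 = -14463$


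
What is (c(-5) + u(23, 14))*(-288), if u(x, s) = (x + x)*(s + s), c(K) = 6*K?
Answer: -362304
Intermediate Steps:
u(x, s) = 4*s*x (u(x, s) = (2*x)*(2*s) = 4*s*x)
(c(-5) + u(23, 14))*(-288) = (6*(-5) + 4*14*23)*(-288) = (-30 + 1288)*(-288) = 1258*(-288) = -362304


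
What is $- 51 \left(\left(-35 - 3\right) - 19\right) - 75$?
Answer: $2832$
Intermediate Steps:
$- 51 \left(\left(-35 - 3\right) - 19\right) - 75 = - 51 \left(-38 - 19\right) - 75 = \left(-51\right) \left(-57\right) - 75 = 2907 - 75 = 2832$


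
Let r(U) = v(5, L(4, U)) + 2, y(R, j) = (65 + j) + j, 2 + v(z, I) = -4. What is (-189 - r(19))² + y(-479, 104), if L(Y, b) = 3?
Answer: 34498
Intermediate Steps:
v(z, I) = -6 (v(z, I) = -2 - 4 = -6)
y(R, j) = 65 + 2*j
r(U) = -4 (r(U) = -6 + 2 = -4)
(-189 - r(19))² + y(-479, 104) = (-189 - 1*(-4))² + (65 + 2*104) = (-189 + 4)² + (65 + 208) = (-185)² + 273 = 34225 + 273 = 34498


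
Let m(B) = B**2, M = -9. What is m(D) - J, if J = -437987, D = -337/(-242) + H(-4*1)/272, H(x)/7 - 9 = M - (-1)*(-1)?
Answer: 474429429925553/1083199744 ≈ 4.3799e+5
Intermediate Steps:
H(x) = -7 (H(x) = 63 + 7*(-9 - (-1)*(-1)) = 63 + 7*(-9 - 1*1) = 63 + 7*(-9 - 1) = 63 + 7*(-10) = 63 - 70 = -7)
D = 44985/32912 (D = -337/(-242) - 7/272 = -337*(-1/242) - 7*1/272 = 337/242 - 7/272 = 44985/32912 ≈ 1.3668)
m(D) - J = (44985/32912)**2 - 1*(-437987) = 2023650225/1083199744 + 437987 = 474429429925553/1083199744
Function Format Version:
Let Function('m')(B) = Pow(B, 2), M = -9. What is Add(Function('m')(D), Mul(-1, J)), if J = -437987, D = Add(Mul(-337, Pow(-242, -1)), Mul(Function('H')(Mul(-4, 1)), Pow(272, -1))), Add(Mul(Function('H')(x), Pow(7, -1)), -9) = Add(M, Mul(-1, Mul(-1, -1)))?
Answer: Rational(474429429925553, 1083199744) ≈ 4.3799e+5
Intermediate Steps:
Function('H')(x) = -7 (Function('H')(x) = Add(63, Mul(7, Add(-9, Mul(-1, Mul(-1, -1))))) = Add(63, Mul(7, Add(-9, Mul(-1, 1)))) = Add(63, Mul(7, Add(-9, -1))) = Add(63, Mul(7, -10)) = Add(63, -70) = -7)
D = Rational(44985, 32912) (D = Add(Mul(-337, Pow(-242, -1)), Mul(-7, Pow(272, -1))) = Add(Mul(-337, Rational(-1, 242)), Mul(-7, Rational(1, 272))) = Add(Rational(337, 242), Rational(-7, 272)) = Rational(44985, 32912) ≈ 1.3668)
Add(Function('m')(D), Mul(-1, J)) = Add(Pow(Rational(44985, 32912), 2), Mul(-1, -437987)) = Add(Rational(2023650225, 1083199744), 437987) = Rational(474429429925553, 1083199744)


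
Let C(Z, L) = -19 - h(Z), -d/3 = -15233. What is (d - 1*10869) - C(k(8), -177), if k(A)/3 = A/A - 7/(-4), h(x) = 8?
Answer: 34857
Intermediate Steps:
d = 45699 (d = -3*(-15233) = 45699)
k(A) = 33/4 (k(A) = 3*(A/A - 7/(-4)) = 3*(1 - 7*(-¼)) = 3*(1 + 7/4) = 3*(11/4) = 33/4)
C(Z, L) = -27 (C(Z, L) = -19 - 1*8 = -19 - 8 = -27)
(d - 1*10869) - C(k(8), -177) = (45699 - 1*10869) - 1*(-27) = (45699 - 10869) + 27 = 34830 + 27 = 34857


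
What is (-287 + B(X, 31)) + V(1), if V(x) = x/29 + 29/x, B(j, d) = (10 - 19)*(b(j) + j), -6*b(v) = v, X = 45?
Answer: -34537/58 ≈ -595.47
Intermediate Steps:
b(v) = -v/6
B(j, d) = -15*j/2 (B(j, d) = (10 - 19)*(-j/6 + j) = -15*j/2)
V(x) = 29/x + x/29 (V(x) = x*(1/29) + 29/x = x/29 + 29/x = 29/x + x/29)
(-287 + B(X, 31)) + V(1) = (-287 - 15/2*45) + (29/1 + (1/29)*1) = (-287 - 675/2) + (29*1 + 1/29) = -1249/2 + (29 + 1/29) = -1249/2 + 842/29 = -34537/58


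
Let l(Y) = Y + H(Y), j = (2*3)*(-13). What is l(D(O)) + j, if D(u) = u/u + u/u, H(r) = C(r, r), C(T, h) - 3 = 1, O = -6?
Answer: -72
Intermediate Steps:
C(T, h) = 4 (C(T, h) = 3 + 1 = 4)
H(r) = 4
D(u) = 2 (D(u) = 1 + 1 = 2)
j = -78 (j = 6*(-13) = -78)
l(Y) = 4 + Y (l(Y) = Y + 4 = 4 + Y)
l(D(O)) + j = (4 + 2) - 78 = 6 - 78 = -72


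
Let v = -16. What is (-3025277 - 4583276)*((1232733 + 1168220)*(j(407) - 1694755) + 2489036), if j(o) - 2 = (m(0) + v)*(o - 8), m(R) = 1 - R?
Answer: 31068685539028419734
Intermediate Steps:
j(o) = 122 - 15*o (j(o) = 2 + ((1 - 1*0) - 16)*(o - 8) = 2 + ((1 + 0) - 16)*(-8 + o) = 2 + (1 - 16)*(-8 + o) = 2 - 15*(-8 + o) = 2 + (120 - 15*o) = 122 - 15*o)
(-3025277 - 4583276)*((1232733 + 1168220)*(j(407) - 1694755) + 2489036) = (-3025277 - 4583276)*((1232733 + 1168220)*((122 - 15*407) - 1694755) + 2489036) = -7608553*(2400953*((122 - 6105) - 1694755) + 2489036) = -7608553*(2400953*(-5983 - 1694755) + 2489036) = -7608553*(2400953*(-1700738) + 2489036) = -7608553*(-4083392003314 + 2489036) = -7608553*(-4083389514278) = 31068685539028419734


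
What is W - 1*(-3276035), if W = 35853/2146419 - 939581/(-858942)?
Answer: 223698596432400385/68283312174 ≈ 3.2760e+6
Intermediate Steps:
W = 75834450295/68283312174 (W = 35853*(1/2146419) - 939581*(-1/858942) = 11951/715473 + 939581/858942 = 75834450295/68283312174 ≈ 1.1106)
W - 1*(-3276035) = 75834450295/68283312174 - 1*(-3276035) = 75834450295/68283312174 + 3276035 = 223698596432400385/68283312174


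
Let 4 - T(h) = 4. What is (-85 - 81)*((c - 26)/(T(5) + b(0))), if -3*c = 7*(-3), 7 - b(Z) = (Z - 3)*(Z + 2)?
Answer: 3154/13 ≈ 242.62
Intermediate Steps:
T(h) = 0 (T(h) = 4 - 1*4 = 4 - 4 = 0)
b(Z) = 7 - (-3 + Z)*(2 + Z) (b(Z) = 7 - (Z - 3)*(Z + 2) = 7 - (-3 + Z)*(2 + Z))
c = 7 (c = -7*(-3)/3 = -1/3*(-21) = 7)
(-85 - 81)*((c - 26)/(T(5) + b(0))) = (-85 - 81)*((7 - 26)/(0 + (13 + 0 - 1*0**2))) = -(-3154)/(0 + (13 + 0 - 1*0)) = -(-3154)/(0 + (13 + 0 + 0)) = -(-3154)/(0 + 13) = -(-3154)/13 = -166*(-19/13) = 3154/13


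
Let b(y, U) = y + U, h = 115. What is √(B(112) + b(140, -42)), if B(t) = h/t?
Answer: √77637/28 ≈ 9.9512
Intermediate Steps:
b(y, U) = U + y
B(t) = 115/t
√(B(112) + b(140, -42)) = √(115/112 + (-42 + 140)) = √(115*(1/112) + 98) = √(115/112 + 98) = √(11091/112) = √77637/28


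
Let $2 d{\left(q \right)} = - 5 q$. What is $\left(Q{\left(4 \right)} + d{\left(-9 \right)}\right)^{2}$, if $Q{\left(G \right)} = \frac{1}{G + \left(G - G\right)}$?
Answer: $\frac{8281}{16} \approx 517.56$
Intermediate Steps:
$d{\left(q \right)} = - \frac{5 q}{2}$ ($d{\left(q \right)} = \frac{\left(-5\right) q}{2} = - \frac{5 q}{2}$)
$Q{\left(G \right)} = \frac{1}{G}$ ($Q{\left(G \right)} = \frac{1}{G + 0} = \frac{1}{G}$)
$\left(Q{\left(4 \right)} + d{\left(-9 \right)}\right)^{2} = \left(\frac{1}{4} - - \frac{45}{2}\right)^{2} = \left(\frac{1}{4} + \frac{45}{2}\right)^{2} = \left(\frac{91}{4}\right)^{2} = \frac{8281}{16}$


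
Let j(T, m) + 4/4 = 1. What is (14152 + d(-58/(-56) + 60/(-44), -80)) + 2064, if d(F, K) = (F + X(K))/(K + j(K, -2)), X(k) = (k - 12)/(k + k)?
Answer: 3995621639/246400 ≈ 16216.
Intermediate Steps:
X(k) = (-12 + k)/(2*k) (X(k) = (-12 + k)/((2*k)) = (-12 + k)*(1/(2*k)) = (-12 + k)/(2*k))
j(T, m) = 0 (j(T, m) = -1 + 1 = 0)
d(F, K) = (F + (-12 + K)/(2*K))/K (d(F, K) = (F + (-12 + K)/(2*K))/(K + 0) = (F + (-12 + K)/(2*K))/K)
(14152 + d(-58/(-56) + 60/(-44), -80)) + 2064 = (14152 + (-6 + (½)*(-80) + (-58/(-56) + 60/(-44))*(-80))/(-80)²) + 2064 = (14152 + (-6 - 40 + (-58*(-1/56) + 60*(-1/44))*(-80))/6400) + 2064 = (14152 + (-6 - 40 + (29/28 - 15/11)*(-80))/6400) + 2064 = (14152 + (-6 - 40 - 101/308*(-80))/6400) + 2064 = (14152 + (-6 - 40 + 2020/77)/6400) + 2064 = (14152 + (1/6400)*(-1522/77)) + 2064 = (14152 - 761/246400) + 2064 = 3487052039/246400 + 2064 = 3995621639/246400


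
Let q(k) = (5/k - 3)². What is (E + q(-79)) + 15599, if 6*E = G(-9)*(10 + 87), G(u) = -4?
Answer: 291025015/18723 ≈ 15544.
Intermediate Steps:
q(k) = (-3 + 5/k)²
E = -194/3 (E = (-4*(10 + 87))/6 = (-4*97)/6 = (⅙)*(-388) = -194/3 ≈ -64.667)
(E + q(-79)) + 15599 = (-194/3 + (-5 + 3*(-79))²/(-79)²) + 15599 = (-194/3 + (-5 - 237)²/6241) + 15599 = (-194/3 + (1/6241)*(-242)²) + 15599 = (-194/3 + (1/6241)*58564) + 15599 = (-194/3 + 58564/6241) + 15599 = -1035062/18723 + 15599 = 291025015/18723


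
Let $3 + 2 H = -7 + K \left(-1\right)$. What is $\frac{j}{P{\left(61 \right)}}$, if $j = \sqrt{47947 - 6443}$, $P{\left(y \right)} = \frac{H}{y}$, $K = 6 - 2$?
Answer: $- \frac{244 \sqrt{2594}}{7} \approx -1775.3$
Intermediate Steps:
$K = 4$
$H = -7$ ($H = - \frac{3}{2} + \frac{-7 + 4 \left(-1\right)}{2} = - \frac{3}{2} + \frac{-7 - 4}{2} = - \frac{3}{2} + \frac{1}{2} \left(-11\right) = - \frac{3}{2} - \frac{11}{2} = -7$)
$P{\left(y \right)} = - \frac{7}{y}$
$j = 4 \sqrt{2594}$ ($j = \sqrt{41504} = 4 \sqrt{2594} \approx 203.73$)
$\frac{j}{P{\left(61 \right)}} = \frac{4 \sqrt{2594}}{\left(-7\right) \frac{1}{61}} = \frac{4 \sqrt{2594}}{- \frac{7}{61}} = 4 \sqrt{2594} \left(- \frac{61}{7}\right) = - \frac{244 \sqrt{2594}}{7}$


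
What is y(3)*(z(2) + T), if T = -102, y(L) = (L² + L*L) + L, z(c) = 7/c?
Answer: -4137/2 ≈ -2068.5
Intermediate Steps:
y(L) = L + 2*L² (y(L) = (L² + L²) + L = 2*L² + L = L + 2*L²)
y(3)*(z(2) + T) = (3*(1 + 2*3))*(7/2 - 102) = (3*(1 + 6))*(7*(½) - 102) = (3*7)*(7/2 - 102) = 21*(-197/2) = -4137/2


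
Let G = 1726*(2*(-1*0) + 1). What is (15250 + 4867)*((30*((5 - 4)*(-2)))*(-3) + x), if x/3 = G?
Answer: 107786886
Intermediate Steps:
G = 1726 (G = 1726*(2*0 + 1) = 1726*(0 + 1) = 1726*1 = 1726)
x = 5178 (x = 3*1726 = 5178)
(15250 + 4867)*((30*((5 - 4)*(-2)))*(-3) + x) = (15250 + 4867)*((30*((5 - 4)*(-2)))*(-3) + 5178) = 20117*((30*(1*(-2)))*(-3) + 5178) = 20117*((30*(-2))*(-3) + 5178) = 20117*(-60*(-3) + 5178) = 20117*(180 + 5178) = 20117*5358 = 107786886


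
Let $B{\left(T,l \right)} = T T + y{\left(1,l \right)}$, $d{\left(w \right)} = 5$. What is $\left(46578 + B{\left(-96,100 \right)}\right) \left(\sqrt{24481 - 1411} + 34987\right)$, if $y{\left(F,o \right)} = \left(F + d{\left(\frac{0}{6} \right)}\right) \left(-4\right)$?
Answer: $1951224990 + 55770 \sqrt{23070} \approx 1.9597 \cdot 10^{9}$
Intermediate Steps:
$y{\left(F,o \right)} = -20 - 4 F$ ($y{\left(F,o \right)} = \left(F + 5\right) \left(-4\right) = \left(5 + F\right) \left(-4\right) = -20 - 4 F$)
$B{\left(T,l \right)} = -24 + T^{2}$ ($B{\left(T,l \right)} = T T - 24 = T^{2} - 24 = -24 + T^{2}$)
$\left(46578 + B{\left(-96,100 \right)}\right) \left(\sqrt{24481 - 1411} + 34987\right) = \left(46578 - \left(24 - \left(-96\right)^{2}\right)\right) \left(\sqrt{24481 - 1411} + 34987\right) = \left(46578 + \left(-24 + 9216\right)\right) \left(\sqrt{23070} + 34987\right) = \left(46578 + 9192\right) \left(34987 + \sqrt{23070}\right) = 55770 \left(34987 + \sqrt{23070}\right) = 1951224990 + 55770 \sqrt{23070}$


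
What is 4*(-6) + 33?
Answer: 9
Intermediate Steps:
4*(-6) + 33 = -24 + 33 = 9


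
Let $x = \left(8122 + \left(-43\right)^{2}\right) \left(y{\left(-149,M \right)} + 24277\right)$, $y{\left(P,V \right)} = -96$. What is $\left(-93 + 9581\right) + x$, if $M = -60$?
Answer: $241118239$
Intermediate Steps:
$x = 241108751$ ($x = \left(8122 + \left(-43\right)^{2}\right) \left(-96 + 24277\right) = \left(8122 + 1849\right) 24181 = 9971 \cdot 24181 = 241108751$)
$\left(-93 + 9581\right) + x = \left(-93 + 9581\right) + 241108751 = 9488 + 241108751 = 241118239$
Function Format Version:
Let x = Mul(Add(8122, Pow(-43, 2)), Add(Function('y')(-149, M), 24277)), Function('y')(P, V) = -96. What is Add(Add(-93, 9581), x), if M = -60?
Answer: 241118239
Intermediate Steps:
x = 241108751 (x = Mul(Add(8122, Pow(-43, 2)), Add(-96, 24277)) = Mul(Add(8122, 1849), 24181) = Mul(9971, 24181) = 241108751)
Add(Add(-93, 9581), x) = Add(Add(-93, 9581), 241108751) = Add(9488, 241108751) = 241118239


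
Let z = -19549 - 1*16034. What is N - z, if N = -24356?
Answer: 11227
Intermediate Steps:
z = -35583 (z = -19549 - 16034 = -35583)
N - z = -24356 - 1*(-35583) = -24356 + 35583 = 11227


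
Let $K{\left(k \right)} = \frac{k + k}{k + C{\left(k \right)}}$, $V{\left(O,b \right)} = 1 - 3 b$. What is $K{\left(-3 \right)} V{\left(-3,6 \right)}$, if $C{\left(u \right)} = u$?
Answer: $-17$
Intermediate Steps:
$K{\left(k \right)} = 1$ ($K{\left(k \right)} = \frac{k + k}{k + k} = \frac{2 k}{2 k} = 2 k \frac{1}{2 k} = 1$)
$K{\left(-3 \right)} V{\left(-3,6 \right)} = 1 \left(1 - 18\right) = 1 \left(-17\right) = -17$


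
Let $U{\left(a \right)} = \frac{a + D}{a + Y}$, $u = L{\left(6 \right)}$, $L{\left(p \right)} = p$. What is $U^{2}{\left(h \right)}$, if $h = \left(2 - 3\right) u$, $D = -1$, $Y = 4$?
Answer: $\frac{49}{4} \approx 12.25$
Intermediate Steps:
$u = 6$
$h = -6$ ($h = \left(2 - 3\right) 6 = \left(-1\right) 6 = -6$)
$U{\left(a \right)} = \frac{-1 + a}{4 + a}$ ($U{\left(a \right)} = \frac{a - 1}{a + 4} = \frac{-1 + a}{4 + a}$)
$U^{2}{\left(h \right)} = \left(\frac{-1 - 6}{4 - 6}\right)^{2} = \left(\frac{1}{-2} \left(-7\right)\right)^{2} = \left(\left(- \frac{1}{2}\right) \left(-7\right)\right)^{2} = \left(\frac{7}{2}\right)^{2} = \frac{49}{4}$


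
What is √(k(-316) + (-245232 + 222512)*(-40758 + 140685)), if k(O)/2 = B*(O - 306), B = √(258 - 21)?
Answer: 2*√(-567585360 - 311*√237) ≈ 47648.0*I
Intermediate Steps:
B = √237 ≈ 15.395
k(O) = 2*√237*(-306 + O) (k(O) = 2*(√237*(O - 306)) = 2*(√237*(-306 + O)) = 2*√237*(-306 + O))
√(k(-316) + (-245232 + 222512)*(-40758 + 140685)) = √(2*√237*(-306 - 316) + (-245232 + 222512)*(-40758 + 140685)) = √(2*√237*(-622) - 22720*99927) = √(-1244*√237 - 2270341440) = √(-2270341440 - 1244*√237)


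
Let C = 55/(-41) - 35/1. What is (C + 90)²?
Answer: 4840000/1681 ≈ 2879.2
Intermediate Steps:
C = -1490/41 (C = 55*(-1/41) - 35*1 = -55/41 - 35 = -1490/41 ≈ -36.341)
(C + 90)² = (-1490/41 + 90)² = (2200/41)² = 4840000/1681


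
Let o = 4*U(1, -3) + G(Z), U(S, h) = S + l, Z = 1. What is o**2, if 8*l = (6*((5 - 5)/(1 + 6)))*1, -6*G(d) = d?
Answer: 529/36 ≈ 14.694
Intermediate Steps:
G(d) = -d/6
l = 0 (l = ((6*((5 - 5)/(1 + 6)))*1)/8 = ((6*(0/7))*1)/8 = ((6*(0*(1/7)))*1)/8 = ((6*0)*1)/8 = (0*1)/8 = (1/8)*0 = 0)
U(S, h) = S (U(S, h) = S + 0 = S)
o = 23/6 (o = 4*1 - 1/6*1 = 4 - 1/6 = 23/6 ≈ 3.8333)
o**2 = (23/6)**2 = 529/36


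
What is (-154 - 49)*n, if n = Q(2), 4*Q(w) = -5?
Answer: 1015/4 ≈ 253.75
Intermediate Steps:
Q(w) = -5/4 (Q(w) = (¼)*(-5) = -5/4)
n = -5/4 ≈ -1.2500
(-154 - 49)*n = (-154 - 49)*(-5/4) = -203*(-5/4) = 1015/4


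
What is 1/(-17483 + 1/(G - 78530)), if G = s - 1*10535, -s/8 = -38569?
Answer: -219487/3837291220 ≈ -5.7198e-5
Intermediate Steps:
s = 308552 (s = -8*(-38569) = 308552)
G = 298017 (G = 308552 - 1*10535 = 308552 - 10535 = 298017)
1/(-17483 + 1/(G - 78530)) = 1/(-17483 + 1/(298017 - 78530)) = 1/(-17483 + 1/219487) = 1/(-3837291220/219487) = -219487/3837291220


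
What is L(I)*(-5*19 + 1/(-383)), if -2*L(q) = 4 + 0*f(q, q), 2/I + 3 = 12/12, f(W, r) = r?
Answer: 72772/383 ≈ 190.01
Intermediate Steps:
I = -1 (I = 2/(-3 + 12/12) = 2/(-3 + 12*(1/12)) = 2/(-3 + 1) = 2/(-2) = 2*(-½) = -1)
L(q) = -2 (L(q) = -(4 + 0*q)/2 = -(4 + 0)/2 = -½*4 = -2)
L(I)*(-5*19 + 1/(-383)) = -2*(-5*19 + 1/(-383)) = -2*(-95 - 1/383) = -2*(-36386/383) = 72772/383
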